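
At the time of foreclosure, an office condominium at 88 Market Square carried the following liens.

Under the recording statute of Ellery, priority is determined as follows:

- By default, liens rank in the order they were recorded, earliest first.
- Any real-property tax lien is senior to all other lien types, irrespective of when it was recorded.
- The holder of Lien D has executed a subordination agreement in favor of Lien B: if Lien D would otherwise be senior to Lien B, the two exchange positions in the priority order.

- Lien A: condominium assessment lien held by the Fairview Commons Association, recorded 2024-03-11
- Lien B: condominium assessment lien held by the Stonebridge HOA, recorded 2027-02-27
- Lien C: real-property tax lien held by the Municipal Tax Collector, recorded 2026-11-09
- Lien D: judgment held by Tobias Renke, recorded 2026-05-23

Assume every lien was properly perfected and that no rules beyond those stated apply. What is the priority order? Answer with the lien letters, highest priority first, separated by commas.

C, A, B, D

C is a real-property tax lien, so it outranks all other liens regardless of date.
Among the remaining liens, by effective date: A (2024-03-11), D (2026-05-23), B (2027-02-27).
D would otherwise be senior to B, so under the subordination agreement D and B exchange positions.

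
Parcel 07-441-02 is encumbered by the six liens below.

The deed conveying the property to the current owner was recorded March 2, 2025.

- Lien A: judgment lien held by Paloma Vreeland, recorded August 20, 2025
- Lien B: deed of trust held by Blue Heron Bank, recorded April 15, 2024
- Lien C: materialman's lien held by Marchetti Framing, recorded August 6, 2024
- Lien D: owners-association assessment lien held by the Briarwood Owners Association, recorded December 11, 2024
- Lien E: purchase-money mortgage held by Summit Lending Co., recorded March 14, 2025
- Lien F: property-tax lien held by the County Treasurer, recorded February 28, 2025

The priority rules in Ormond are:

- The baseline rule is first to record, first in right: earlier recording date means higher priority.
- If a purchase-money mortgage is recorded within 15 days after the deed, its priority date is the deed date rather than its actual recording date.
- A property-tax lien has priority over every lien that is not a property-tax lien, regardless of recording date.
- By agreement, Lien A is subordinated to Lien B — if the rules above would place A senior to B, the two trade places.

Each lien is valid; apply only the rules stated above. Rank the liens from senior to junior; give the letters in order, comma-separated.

First, effective dates: E's effective date is the deed date, March 2, 2025.
F, as a property-tax lien, has superpriority and ranks first.
Ordering the rest by effective date: B (April 15, 2024), C (August 6, 2024), D (December 11, 2024), E (March 2, 2025), A (August 20, 2025).
A already ranks below B; the subordination has no effect.

F, B, C, D, E, A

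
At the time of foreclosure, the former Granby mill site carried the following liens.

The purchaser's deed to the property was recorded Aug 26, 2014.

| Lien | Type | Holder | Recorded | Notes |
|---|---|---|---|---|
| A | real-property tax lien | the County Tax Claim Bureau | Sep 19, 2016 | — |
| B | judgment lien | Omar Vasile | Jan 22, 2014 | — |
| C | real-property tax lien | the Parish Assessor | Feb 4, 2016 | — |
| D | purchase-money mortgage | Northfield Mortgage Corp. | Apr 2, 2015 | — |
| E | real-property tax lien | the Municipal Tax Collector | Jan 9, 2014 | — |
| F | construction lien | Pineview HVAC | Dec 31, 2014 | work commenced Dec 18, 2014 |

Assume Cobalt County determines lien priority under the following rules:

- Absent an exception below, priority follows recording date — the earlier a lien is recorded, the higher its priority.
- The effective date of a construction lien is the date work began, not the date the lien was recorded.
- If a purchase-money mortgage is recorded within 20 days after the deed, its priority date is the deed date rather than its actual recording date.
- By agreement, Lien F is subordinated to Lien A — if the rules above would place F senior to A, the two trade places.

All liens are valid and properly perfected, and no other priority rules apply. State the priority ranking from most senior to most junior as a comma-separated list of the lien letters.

Effective dates: D missed the 20-day window (219 days after the deed), so its recording date stands; F relates back to Dec 18, 2014 (work commenced).
By effective date: E (Jan 9, 2014), B (Jan 22, 2014), F (Dec 18, 2014), D (Apr 2, 2015), C (Feb 4, 2016), A (Sep 19, 2016).
Because F would otherwise rank above A, the subordination swaps them.

E, B, A, D, C, F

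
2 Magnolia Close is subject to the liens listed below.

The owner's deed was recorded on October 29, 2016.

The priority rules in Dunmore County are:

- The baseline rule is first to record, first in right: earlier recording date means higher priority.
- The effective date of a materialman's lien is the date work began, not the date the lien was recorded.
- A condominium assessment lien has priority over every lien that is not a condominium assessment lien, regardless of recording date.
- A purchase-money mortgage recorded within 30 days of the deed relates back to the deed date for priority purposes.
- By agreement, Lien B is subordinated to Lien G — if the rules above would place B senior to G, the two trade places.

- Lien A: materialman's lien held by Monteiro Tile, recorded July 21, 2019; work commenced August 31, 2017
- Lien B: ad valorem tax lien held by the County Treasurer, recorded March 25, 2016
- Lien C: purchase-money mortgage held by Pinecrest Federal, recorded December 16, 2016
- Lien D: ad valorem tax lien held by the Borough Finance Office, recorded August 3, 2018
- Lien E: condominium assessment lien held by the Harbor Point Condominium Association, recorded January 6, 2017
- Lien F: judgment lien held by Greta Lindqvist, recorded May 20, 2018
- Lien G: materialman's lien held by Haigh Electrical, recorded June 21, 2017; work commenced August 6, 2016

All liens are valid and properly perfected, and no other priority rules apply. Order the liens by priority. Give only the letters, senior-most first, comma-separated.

First, effective dates: A is treated as recorded August 31, 2017, the work-commencement date; C was recorded 48 days after the deed, outside the 30-day window, so it keeps its recording date; G's effective date is August 6, 2016, when work began.
As a condominium assessment lien, E is senior to every other lien.
The other liens, earliest effective date first: B (March 25, 2016), G (August 6, 2016), C (December 16, 2016), A (August 31, 2017), F (May 20, 2018), D (August 3, 2018).
B would otherwise be senior to G, so under the subordination agreement B and G exchange positions.

E, G, B, C, A, F, D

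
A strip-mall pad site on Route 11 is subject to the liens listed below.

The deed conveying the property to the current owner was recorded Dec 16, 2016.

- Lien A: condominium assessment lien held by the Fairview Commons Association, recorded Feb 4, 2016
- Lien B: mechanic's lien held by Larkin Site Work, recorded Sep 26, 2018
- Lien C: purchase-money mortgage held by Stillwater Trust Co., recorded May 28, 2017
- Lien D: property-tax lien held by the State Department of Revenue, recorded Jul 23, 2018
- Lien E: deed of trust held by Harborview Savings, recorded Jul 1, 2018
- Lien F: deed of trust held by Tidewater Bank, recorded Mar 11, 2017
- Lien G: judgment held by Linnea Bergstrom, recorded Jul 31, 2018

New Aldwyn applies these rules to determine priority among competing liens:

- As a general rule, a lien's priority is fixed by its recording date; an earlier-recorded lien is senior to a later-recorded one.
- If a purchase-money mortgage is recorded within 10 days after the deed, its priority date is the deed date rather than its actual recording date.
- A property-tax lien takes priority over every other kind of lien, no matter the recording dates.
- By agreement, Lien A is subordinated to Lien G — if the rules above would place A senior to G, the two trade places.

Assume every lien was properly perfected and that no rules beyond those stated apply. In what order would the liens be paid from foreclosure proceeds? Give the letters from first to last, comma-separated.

Effective dates: C was recorded 163 days after the deed — beyond 10 days — so no relation-back applies.
D is a property-tax lien, so it outranks all other liens regardless of date.
Ordering the rest by effective date: A (Feb 4, 2016), F (Mar 11, 2017), C (May 28, 2017), E (Jul 1, 2018), G (Jul 31, 2018), B (Sep 26, 2018).
Because A would otherwise rank above G, the subordination swaps them.

D, G, F, C, E, A, B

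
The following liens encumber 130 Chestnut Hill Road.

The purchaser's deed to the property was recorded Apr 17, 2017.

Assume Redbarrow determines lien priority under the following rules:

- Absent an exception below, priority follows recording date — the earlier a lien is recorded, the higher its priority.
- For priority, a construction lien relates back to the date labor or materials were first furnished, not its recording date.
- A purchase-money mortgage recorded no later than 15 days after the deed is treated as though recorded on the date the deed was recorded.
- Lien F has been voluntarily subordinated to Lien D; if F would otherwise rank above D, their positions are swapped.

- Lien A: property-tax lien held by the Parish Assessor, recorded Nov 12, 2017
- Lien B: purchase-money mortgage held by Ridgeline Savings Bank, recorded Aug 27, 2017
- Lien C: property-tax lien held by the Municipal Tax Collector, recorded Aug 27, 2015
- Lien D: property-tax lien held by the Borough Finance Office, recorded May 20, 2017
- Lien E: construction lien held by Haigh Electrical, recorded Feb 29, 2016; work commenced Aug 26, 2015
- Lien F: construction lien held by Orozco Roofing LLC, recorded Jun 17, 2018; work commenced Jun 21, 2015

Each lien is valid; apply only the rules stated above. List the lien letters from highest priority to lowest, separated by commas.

Effective dates: B was recorded 132 days after the deed, outside the 15-day window, so it keeps its recording date; E is treated as recorded Aug 26, 2015, the work-commencement date; F relates back to Jun 21, 2015 (work commenced).
By effective date: F (Jun 21, 2015), E (Aug 26, 2015), C (Aug 27, 2015), D (May 20, 2017), B (Aug 27, 2017), A (Nov 12, 2017).
Because F would otherwise rank above D, the subordination swaps them.

D, E, C, F, B, A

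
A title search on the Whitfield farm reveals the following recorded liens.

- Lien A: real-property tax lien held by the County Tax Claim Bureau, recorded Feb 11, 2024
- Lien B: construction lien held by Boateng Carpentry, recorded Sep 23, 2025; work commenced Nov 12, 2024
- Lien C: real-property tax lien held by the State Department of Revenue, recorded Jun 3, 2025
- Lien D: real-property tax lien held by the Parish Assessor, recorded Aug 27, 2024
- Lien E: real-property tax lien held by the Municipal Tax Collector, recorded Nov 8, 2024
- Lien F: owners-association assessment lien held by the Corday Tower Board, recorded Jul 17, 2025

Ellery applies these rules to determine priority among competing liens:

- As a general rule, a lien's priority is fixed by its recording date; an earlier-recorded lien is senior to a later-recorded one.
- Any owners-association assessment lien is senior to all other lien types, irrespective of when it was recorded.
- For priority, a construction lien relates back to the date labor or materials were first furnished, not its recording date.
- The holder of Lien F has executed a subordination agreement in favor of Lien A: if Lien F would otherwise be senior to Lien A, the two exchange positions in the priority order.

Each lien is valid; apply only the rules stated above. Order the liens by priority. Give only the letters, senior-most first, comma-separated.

A, F, D, E, B, C

First, effective dates: B is treated as recorded Nov 12, 2024, the work-commencement date.
As an owners-association assessment lien, F is senior to every other lien.
The other liens, earliest effective date first: A (Feb 11, 2024), D (Aug 27, 2024), E (Nov 8, 2024), B (Nov 12, 2024), C (Jun 3, 2025).
The subordination applies — F was senior to A — so F and A swap.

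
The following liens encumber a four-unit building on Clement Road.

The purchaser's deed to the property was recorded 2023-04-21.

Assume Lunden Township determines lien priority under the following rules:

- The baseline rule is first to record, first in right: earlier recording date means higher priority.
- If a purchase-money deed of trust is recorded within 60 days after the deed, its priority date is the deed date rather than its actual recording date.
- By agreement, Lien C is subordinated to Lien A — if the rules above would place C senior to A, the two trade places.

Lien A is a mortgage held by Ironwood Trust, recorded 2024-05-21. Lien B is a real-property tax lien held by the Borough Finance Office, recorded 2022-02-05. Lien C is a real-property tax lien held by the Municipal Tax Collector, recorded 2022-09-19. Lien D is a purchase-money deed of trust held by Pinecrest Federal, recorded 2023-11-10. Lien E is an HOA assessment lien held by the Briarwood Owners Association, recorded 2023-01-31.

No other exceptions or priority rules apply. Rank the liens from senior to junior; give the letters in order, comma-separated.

B, A, E, D, C

Effective dates after the stated exceptions: D missed the 60-day window (203 days after the deed), so its recording date stands.
By effective date: B (2022-02-05), C (2022-09-19), E (2023-01-31), D (2023-11-10), A (2024-05-21).
C is senior to A before the subordination, so the two trade places.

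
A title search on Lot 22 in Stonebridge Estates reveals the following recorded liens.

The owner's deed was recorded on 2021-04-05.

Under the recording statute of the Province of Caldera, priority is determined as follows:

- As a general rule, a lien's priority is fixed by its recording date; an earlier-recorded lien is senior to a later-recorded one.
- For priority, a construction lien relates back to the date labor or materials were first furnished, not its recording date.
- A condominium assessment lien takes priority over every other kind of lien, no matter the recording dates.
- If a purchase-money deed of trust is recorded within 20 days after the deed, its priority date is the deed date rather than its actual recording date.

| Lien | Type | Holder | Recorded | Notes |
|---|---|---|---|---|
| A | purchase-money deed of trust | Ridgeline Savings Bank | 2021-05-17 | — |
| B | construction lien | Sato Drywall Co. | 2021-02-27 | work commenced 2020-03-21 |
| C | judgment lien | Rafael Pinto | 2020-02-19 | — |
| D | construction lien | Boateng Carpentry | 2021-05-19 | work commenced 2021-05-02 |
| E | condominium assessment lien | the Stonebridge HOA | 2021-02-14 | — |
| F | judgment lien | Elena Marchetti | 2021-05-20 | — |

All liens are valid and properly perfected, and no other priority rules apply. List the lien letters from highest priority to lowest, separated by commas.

E, C, B, D, A, F

Adjusting effective dates: A missed the 20-day window (42 days after the deed), so its recording date stands; B's effective date is 2020-03-21, when work began; D relates back to 2021-05-02 (work commenced).
As a condominium assessment lien, E is senior to every other lien.
Remaining liens by effective date: C (2020-02-19), B (2020-03-21), D (2021-05-02), A (2021-05-17), F (2021-05-20).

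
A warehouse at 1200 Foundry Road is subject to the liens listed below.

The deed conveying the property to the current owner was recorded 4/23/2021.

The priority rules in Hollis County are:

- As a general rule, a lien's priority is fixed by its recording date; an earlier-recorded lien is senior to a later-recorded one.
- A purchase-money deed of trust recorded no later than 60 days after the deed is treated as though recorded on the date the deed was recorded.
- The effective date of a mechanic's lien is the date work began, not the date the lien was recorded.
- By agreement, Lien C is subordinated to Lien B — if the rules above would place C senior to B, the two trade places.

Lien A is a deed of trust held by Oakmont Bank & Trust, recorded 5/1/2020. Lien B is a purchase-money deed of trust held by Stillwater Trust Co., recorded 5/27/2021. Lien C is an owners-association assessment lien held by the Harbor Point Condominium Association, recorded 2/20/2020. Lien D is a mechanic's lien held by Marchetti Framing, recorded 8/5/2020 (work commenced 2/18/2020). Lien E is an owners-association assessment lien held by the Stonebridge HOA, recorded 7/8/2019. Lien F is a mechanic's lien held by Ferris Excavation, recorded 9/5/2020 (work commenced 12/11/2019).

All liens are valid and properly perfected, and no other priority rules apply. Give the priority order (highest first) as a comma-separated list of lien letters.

Effective dates after the stated exceptions: B relates back to the deed date 4/23/2021; D is treated as recorded 2/18/2020, the work-commencement date; F relates back to 12/11/2019 (work commenced).
By effective date, earliest first: E (7/8/2019), F (12/11/2019), D (2/18/2020), C (2/20/2020), A (5/1/2020), B (4/23/2021).
The subordination applies — C was senior to B — so C and B swap.

E, F, D, B, A, C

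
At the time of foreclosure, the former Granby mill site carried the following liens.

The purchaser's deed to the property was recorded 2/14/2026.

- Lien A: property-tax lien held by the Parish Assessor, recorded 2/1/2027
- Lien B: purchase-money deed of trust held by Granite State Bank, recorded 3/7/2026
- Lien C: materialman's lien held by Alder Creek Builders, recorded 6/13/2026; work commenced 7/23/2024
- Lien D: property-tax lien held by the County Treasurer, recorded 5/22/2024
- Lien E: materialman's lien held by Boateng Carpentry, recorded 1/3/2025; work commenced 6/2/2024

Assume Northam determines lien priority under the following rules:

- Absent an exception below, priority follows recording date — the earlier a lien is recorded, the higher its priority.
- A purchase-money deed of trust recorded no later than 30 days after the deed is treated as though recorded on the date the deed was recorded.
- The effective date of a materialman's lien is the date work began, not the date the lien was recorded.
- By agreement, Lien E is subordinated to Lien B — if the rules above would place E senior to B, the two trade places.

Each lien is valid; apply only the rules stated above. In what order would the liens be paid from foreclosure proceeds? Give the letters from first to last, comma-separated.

First, effective dates: B was recorded within the 30-day window, so its effective date is the deed date 2/14/2026; C's effective date is 7/23/2024, when work began; E is treated as recorded 6/2/2024, the work-commencement date.
Sorted by effective date: D (5/22/2024), E (6/2/2024), C (7/23/2024), B (2/14/2026), A (2/1/2027).
E is senior to B before the subordination, so the two trade places.

D, B, C, E, A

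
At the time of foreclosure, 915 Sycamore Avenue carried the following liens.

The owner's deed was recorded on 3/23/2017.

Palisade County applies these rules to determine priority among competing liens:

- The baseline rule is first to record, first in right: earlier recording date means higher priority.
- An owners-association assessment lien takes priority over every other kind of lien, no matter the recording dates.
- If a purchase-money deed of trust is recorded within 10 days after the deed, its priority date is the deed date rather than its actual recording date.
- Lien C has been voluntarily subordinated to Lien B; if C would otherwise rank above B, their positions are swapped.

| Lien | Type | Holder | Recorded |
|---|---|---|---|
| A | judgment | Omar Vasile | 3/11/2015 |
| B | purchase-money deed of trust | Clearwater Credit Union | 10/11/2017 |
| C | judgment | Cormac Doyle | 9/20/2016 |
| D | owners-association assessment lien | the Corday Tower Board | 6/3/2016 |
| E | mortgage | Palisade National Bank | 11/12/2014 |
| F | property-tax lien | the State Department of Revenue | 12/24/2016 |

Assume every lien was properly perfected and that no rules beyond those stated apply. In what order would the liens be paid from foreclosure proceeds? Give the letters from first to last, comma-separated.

Effective dates after the stated exceptions: B was recorded 202 days after the deed — beyond 10 days — so no relation-back applies.
D, as an owners-association assessment lien, has superpriority and ranks first.
Remaining liens by effective date: E (11/12/2014), A (3/11/2015), C (9/20/2016), F (12/24/2016), B (10/11/2017).
Because C would otherwise rank above B, the subordination swaps them.

D, E, A, B, F, C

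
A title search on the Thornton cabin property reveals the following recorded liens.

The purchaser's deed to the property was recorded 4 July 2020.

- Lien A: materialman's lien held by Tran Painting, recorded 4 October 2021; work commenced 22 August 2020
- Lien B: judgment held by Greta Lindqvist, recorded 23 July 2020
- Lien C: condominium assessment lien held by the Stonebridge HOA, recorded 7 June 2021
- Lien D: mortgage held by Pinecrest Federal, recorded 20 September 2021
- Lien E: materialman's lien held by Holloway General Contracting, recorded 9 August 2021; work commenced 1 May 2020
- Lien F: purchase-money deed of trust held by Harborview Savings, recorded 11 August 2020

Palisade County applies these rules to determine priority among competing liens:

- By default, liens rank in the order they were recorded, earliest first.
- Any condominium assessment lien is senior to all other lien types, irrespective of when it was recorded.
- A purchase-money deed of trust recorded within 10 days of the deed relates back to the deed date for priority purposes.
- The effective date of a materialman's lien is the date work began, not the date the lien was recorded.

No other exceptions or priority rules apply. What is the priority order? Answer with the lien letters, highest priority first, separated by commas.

C, E, B, F, A, D

Effective dates after the stated exceptions: A relates back to 22 August 2020 (work commenced); E is treated as recorded 1 May 2020, the work-commencement date; F was recorded 38 days after the deed, outside the 10-day window, so it keeps its recording date.
C is a condominium assessment lien, so it outranks all other liens regardless of date.
Remaining liens by effective date: E (1 May 2020), B (23 July 2020), F (11 August 2020), A (22 August 2020), D (20 September 2021).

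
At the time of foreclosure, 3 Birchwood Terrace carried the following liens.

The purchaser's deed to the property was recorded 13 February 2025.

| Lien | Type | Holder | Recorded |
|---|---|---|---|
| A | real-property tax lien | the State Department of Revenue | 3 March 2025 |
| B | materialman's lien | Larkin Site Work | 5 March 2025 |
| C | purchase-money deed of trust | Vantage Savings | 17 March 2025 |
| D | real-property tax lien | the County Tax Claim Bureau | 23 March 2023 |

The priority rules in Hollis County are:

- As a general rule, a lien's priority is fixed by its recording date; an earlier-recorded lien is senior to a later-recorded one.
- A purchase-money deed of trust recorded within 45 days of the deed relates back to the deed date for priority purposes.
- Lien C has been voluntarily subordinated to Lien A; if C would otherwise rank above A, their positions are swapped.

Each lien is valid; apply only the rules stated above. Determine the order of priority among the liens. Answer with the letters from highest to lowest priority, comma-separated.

D, A, C, B

Effective dates: C was recorded within the 45-day window, so its effective date is the deed date 13 February 2025.
By effective date, earliest first: D (23 March 2023), C (13 February 2025), A (3 March 2025), B (5 March 2025).
The subordination applies — C was senior to A — so C and A swap.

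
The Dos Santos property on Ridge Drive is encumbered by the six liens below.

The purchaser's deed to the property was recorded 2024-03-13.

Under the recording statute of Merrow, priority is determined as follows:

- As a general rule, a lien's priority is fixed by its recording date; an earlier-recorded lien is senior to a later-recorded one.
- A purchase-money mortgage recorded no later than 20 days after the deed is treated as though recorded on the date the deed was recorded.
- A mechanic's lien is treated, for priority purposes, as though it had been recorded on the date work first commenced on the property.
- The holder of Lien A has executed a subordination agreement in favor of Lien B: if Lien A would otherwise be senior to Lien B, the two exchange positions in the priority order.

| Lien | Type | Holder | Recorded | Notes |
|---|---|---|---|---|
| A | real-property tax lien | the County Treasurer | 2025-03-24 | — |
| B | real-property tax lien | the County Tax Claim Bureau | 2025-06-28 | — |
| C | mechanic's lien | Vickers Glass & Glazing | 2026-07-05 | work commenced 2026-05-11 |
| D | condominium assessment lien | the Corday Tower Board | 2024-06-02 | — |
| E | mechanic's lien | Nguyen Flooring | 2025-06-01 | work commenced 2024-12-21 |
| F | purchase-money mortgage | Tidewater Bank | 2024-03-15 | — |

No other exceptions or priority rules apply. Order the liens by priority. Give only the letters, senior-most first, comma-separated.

Adjusting effective dates: C relates back to 2026-05-11 (work commenced); E relates back to 2024-12-21 (work commenced); F was recorded within the 20-day window, so its effective date is the deed date 2024-03-13.
By effective date, earliest first: F (2024-03-13), D (2024-06-02), E (2024-12-21), A (2025-03-24), B (2025-06-28), C (2026-05-11).
The subordination applies — A was senior to B — so A and B swap.

F, D, E, B, A, C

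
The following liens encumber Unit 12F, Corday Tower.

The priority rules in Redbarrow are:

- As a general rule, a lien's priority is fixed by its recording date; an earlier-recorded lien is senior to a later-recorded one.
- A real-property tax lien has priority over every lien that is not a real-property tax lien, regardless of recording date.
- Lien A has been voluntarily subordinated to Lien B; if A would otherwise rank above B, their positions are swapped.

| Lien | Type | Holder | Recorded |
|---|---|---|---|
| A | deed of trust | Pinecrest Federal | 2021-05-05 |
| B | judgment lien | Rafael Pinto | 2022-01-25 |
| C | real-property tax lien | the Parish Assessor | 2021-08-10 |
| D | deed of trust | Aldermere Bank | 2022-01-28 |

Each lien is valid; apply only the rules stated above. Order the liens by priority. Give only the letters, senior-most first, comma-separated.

C, B, A, D

C is a real-property tax lien and takes priority over every other lien.
Remaining liens by effective date: A (2021-05-05), B (2022-01-25), D (2022-01-28).
The subordination applies — A was senior to B — so A and B swap.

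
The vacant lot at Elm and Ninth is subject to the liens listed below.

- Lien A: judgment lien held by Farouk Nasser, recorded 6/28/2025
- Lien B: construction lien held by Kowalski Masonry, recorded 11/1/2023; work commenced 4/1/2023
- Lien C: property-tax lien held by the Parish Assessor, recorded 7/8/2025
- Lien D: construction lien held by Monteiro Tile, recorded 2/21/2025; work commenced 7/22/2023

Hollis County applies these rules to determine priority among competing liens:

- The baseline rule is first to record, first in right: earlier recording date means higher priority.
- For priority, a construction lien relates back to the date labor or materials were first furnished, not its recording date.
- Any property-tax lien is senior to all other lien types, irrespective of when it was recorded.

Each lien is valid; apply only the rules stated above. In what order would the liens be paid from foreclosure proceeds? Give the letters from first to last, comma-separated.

Effective dates: B is treated as recorded 4/1/2023, the work-commencement date; D's effective date is 7/22/2023, when work began.
C is a property-tax lien, so it outranks all other liens regardless of date.
Ordering the rest by effective date: B (4/1/2023), D (7/22/2023), A (6/28/2025).

C, B, D, A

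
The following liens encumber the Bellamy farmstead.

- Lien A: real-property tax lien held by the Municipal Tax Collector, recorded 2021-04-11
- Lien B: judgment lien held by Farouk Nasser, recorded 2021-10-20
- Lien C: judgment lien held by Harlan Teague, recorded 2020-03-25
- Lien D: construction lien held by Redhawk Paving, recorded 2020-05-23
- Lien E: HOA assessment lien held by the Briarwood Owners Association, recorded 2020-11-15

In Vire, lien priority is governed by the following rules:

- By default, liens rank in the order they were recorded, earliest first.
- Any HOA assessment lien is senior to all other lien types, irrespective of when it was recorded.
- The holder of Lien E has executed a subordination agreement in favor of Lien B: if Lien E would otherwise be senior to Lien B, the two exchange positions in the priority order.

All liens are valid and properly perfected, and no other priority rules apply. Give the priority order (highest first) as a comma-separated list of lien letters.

B, C, D, A, E

E is an HOA assessment lien and takes priority over every other lien.
Ordering the rest by effective date: C (2020-03-25), D (2020-05-23), A (2021-04-11), B (2021-10-20).
The subordination applies — E was senior to B — so E and B swap.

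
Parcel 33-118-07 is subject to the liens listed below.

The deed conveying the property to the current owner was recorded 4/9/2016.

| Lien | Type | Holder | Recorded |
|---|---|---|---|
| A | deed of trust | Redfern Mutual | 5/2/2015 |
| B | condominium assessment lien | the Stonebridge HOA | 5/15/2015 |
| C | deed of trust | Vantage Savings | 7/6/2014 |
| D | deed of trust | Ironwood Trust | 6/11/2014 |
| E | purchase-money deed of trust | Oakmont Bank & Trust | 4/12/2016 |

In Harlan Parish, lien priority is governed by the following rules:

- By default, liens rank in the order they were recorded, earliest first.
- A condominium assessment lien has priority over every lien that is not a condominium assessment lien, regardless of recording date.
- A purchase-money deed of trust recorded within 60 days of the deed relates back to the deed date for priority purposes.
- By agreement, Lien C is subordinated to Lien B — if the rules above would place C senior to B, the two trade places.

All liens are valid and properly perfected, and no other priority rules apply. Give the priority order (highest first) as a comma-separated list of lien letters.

First, effective dates: E relates back to the deed date 4/9/2016.
B is a condominium assessment lien and takes priority over every other lien.
The other liens, earliest effective date first: D (6/11/2014), C (7/6/2014), A (5/2/2015), E (4/9/2016).
Since C is not senior to B, the subordination leaves the order unchanged.

B, D, C, A, E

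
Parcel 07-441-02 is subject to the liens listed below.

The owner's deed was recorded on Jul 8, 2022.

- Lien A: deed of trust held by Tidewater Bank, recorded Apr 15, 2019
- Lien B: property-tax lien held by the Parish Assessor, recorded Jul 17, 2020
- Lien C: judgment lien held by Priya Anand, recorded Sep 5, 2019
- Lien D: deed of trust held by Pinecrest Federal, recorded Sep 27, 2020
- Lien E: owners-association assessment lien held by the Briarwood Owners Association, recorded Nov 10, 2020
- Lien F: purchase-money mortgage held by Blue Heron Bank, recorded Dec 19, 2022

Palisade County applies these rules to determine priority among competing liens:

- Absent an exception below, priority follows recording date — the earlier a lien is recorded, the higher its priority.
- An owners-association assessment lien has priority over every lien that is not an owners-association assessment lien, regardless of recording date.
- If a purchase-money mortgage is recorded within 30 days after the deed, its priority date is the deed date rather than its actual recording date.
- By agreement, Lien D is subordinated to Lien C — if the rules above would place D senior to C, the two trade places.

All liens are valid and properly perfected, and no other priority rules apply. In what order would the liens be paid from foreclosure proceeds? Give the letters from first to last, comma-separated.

Effective dates: F missed the 30-day window (164 days after the deed), so its recording date stands.
As an owners-association assessment lien, E is senior to every other lien.
Ordering the rest by effective date: A (Apr 15, 2019), C (Sep 5, 2019), B (Jul 17, 2020), D (Sep 27, 2020), F (Dec 19, 2022).
D already ranks below C; the subordination has no effect.

E, A, C, B, D, F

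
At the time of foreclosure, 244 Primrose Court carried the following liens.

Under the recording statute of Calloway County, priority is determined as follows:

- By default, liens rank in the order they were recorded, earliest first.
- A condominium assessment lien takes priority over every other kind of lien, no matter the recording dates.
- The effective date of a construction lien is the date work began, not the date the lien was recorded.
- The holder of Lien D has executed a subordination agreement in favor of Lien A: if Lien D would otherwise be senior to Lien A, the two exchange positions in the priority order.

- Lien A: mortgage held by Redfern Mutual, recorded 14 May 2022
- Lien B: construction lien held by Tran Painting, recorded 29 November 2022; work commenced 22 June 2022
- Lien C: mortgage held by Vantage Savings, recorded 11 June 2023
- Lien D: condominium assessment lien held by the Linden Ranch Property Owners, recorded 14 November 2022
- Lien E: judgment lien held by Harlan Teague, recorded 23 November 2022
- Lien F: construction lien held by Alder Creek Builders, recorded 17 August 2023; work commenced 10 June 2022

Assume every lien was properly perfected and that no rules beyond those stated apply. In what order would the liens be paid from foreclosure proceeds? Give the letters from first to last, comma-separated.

A, D, F, B, E, C

Effective dates: B's effective date is 22 June 2022, when work began; F's effective date is 10 June 2022, when work began.
As a condominium assessment lien, D is senior to every other lien.
Among the remaining liens, by effective date: A (14 May 2022), F (10 June 2022), B (22 June 2022), E (23 November 2022), C (11 June 2023).
Because D would otherwise rank above A, the subordination swaps them.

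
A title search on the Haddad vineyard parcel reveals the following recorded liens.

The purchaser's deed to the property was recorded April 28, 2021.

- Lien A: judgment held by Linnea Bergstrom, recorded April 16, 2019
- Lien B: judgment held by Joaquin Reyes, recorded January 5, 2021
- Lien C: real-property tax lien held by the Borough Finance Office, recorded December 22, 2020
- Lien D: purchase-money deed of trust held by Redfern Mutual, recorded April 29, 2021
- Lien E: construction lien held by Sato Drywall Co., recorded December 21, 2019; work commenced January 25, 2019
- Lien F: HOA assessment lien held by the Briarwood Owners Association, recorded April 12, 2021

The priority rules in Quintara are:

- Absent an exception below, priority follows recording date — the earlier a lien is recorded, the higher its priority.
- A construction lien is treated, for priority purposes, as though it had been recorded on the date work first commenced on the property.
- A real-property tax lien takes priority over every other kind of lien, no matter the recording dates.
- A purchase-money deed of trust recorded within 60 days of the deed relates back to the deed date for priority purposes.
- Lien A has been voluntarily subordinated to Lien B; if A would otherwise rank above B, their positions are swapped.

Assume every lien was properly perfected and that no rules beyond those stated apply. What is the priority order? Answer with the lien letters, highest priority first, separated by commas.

C, E, B, A, F, D

First, effective dates: D was recorded within the 60-day window, so its effective date is the deed date April 28, 2021; E is treated as recorded January 25, 2019, the work-commencement date.
C is a real-property tax lien and takes priority over every other lien.
Remaining liens by effective date: E (January 25, 2019), A (April 16, 2019), B (January 5, 2021), F (April 12, 2021), D (April 28, 2021).
A would otherwise be senior to B, so under the subordination agreement A and B exchange positions.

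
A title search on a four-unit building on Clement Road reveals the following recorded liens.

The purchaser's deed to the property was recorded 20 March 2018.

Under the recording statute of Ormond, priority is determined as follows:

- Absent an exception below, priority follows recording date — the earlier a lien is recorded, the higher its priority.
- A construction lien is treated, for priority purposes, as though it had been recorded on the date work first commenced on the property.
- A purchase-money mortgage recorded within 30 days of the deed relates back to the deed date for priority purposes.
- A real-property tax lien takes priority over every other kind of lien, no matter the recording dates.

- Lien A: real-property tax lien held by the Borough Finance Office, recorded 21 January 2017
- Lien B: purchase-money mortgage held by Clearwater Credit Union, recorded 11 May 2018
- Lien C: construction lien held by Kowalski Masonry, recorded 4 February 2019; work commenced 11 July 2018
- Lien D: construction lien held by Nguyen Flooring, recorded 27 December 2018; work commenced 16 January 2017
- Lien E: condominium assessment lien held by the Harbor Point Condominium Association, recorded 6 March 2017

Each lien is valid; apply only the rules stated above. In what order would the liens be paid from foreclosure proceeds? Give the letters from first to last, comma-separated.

Adjusting effective dates: B missed the 30-day window (52 days after the deed), so its recording date stands; C is treated as recorded 11 July 2018, the work-commencement date; D is treated as recorded 16 January 2017, the work-commencement date.
A, as a real-property tax lien, has superpriority and ranks first.
Ordering the rest by effective date: D (16 January 2017), E (6 March 2017), B (11 May 2018), C (11 July 2018).

A, D, E, B, C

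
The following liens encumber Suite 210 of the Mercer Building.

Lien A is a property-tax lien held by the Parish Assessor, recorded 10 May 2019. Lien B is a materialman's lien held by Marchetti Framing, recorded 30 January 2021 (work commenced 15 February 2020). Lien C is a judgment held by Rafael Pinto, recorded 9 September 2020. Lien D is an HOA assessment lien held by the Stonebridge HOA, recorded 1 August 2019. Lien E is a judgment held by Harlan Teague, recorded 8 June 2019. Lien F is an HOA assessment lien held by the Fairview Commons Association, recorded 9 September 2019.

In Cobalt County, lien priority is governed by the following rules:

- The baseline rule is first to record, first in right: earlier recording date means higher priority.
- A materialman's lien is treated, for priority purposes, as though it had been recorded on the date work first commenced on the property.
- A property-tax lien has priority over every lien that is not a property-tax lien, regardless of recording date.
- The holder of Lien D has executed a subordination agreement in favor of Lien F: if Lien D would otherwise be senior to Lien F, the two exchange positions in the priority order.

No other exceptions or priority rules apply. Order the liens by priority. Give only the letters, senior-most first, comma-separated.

Effective dates after the stated exceptions: B relates back to 15 February 2020 (work commenced).
A is a property-tax lien, so it outranks all other liens regardless of date.
Remaining liens by effective date: E (8 June 2019), D (1 August 2019), F (9 September 2019), B (15 February 2020), C (9 September 2020).
The subordination applies — D was senior to F — so D and F swap.

A, E, F, D, B, C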